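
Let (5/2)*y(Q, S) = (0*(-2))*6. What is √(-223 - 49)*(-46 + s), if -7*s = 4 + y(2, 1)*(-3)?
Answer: -1304*I*√17/7 ≈ -768.08*I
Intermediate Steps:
y(Q, S) = 0 (y(Q, S) = 2*((0*(-2))*6)/5 = 2*(0*6)/5 = (⅖)*0 = 0)
s = -4/7 (s = -(4 + 0*(-3))/7 = -(4 + 0)/7 = -⅐*4 = -4/7 ≈ -0.57143)
√(-223 - 49)*(-46 + s) = √(-223 - 49)*(-46 - 4/7) = √(-272)*(-326/7) = (4*I*√17)*(-326/7) = -1304*I*√17/7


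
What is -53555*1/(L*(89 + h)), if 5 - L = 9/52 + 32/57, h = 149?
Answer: -79368510/1504517 ≈ -52.753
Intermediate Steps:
L = 12643/2964 (L = 5 - (9/52 + 32/57) = 5 - 1*2177/2964 = 5 - 2177/2964 = 12643/2964 ≈ 4.2655)
-53555*1/(L*(89 + h)) = -53555*2964/(12643*(89 + 149)) = -53555/(238*(12643/2964)) = -53555/1504517/1482 = -53555*1482/1504517 = -79368510/1504517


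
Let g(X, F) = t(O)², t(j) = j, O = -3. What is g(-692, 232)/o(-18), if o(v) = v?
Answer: -½ ≈ -0.50000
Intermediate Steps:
g(X, F) = 9 (g(X, F) = (-3)² = 9)
g(-692, 232)/o(-18) = 9/(-18) = 9*(-1/18) = -½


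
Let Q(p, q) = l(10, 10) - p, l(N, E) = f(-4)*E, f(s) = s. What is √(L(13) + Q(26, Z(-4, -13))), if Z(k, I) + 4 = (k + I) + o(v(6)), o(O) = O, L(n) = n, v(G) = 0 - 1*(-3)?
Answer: I*√53 ≈ 7.2801*I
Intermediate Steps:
v(G) = 3 (v(G) = 0 + 3 = 3)
l(N, E) = -4*E
Z(k, I) = -1 + I + k (Z(k, I) = -4 + ((k + I) + 3) = -4 + ((I + k) + 3) = -4 + (3 + I + k) = -1 + I + k)
Q(p, q) = -40 - p (Q(p, q) = -4*10 - p = -40 - p)
√(L(13) + Q(26, Z(-4, -13))) = √(13 + (-40 - 1*26)) = √(13 + (-40 - 26)) = √(13 - 66) = √(-53) = I*√53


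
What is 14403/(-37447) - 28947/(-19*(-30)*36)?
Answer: -459842623/256137480 ≈ -1.7953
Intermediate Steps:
14403/(-37447) - 28947/(-19*(-30)*36) = 14403*(-1/37447) - 28947/(570*36) = -14403/37447 - 28947/20520 = -14403/37447 - 28947*1/20520 = -14403/37447 - 9649/6840 = -459842623/256137480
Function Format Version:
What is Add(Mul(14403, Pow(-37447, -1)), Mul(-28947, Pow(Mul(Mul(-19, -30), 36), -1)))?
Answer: Rational(-459842623, 256137480) ≈ -1.7953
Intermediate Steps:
Add(Mul(14403, Pow(-37447, -1)), Mul(-28947, Pow(Mul(Mul(-19, -30), 36), -1))) = Add(Mul(14403, Rational(-1, 37447)), Mul(-28947, Pow(Mul(570, 36), -1))) = Add(Rational(-14403, 37447), Mul(-28947, Pow(20520, -1))) = Add(Rational(-14403, 37447), Mul(-28947, Rational(1, 20520))) = Add(Rational(-14403, 37447), Rational(-9649, 6840)) = Rational(-459842623, 256137480)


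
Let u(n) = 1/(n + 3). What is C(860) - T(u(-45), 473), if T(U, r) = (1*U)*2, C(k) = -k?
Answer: -18059/21 ≈ -859.95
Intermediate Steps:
u(n) = 1/(3 + n)
T(U, r) = 2*U (T(U, r) = U*2 = 2*U)
C(860) - T(u(-45), 473) = -1*860 - 2/(3 - 45) = -860 - 2/(-42) = -860 - 2*(-1)/42 = -860 - 1*(-1/21) = -860 + 1/21 = -18059/21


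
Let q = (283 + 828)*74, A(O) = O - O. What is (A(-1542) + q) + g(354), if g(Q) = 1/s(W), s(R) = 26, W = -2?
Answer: 2137565/26 ≈ 82214.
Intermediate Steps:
A(O) = 0
q = 82214 (q = 1111*74 = 82214)
g(Q) = 1/26
(A(-1542) + q) + g(354) = (0 + 82214) + 1/26 = 82214 + 1/26 = 2137565/26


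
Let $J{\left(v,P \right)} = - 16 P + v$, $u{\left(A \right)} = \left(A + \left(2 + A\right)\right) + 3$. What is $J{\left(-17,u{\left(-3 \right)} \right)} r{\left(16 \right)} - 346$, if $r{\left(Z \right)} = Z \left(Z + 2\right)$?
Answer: $-634$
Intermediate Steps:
$u{\left(A \right)} = 5 + 2 A$ ($u{\left(A \right)} = \left(2 + 2 A\right) + 3 = 5 + 2 A$)
$r{\left(Z \right)} = Z \left(2 + Z\right)$
$J{\left(v,P \right)} = v - 16 P$
$J{\left(-17,u{\left(-3 \right)} \right)} r{\left(16 \right)} - 346 = \left(-17 - 16 \left(5 + 2 \left(-3\right)\right)\right) 16 \left(2 + 16\right) - 346 = \left(-17 - 16 \left(5 - 6\right)\right) 16 \cdot 18 - 346 = \left(-17 - -16\right) 288 - 346 = \left(-17 + 16\right) 288 - 346 = \left(-1\right) 288 - 346 = -288 - 346 = -634$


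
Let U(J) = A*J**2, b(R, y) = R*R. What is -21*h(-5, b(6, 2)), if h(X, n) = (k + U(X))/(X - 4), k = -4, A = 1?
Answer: 49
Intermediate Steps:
b(R, y) = R**2
U(J) = J**2 (U(J) = 1*J**2 = J**2)
h(X, n) = (-4 + X**2)/(-4 + X) (h(X, n) = (-4 + X**2)/(X - 4) = (-4 + X**2)/(-4 + X))
-21*h(-5, b(6, 2)) = -21*(-4 + (-5)**2)/(-4 - 5) = -21*(-4 + 25)/(-9) = -(-7)*21/3 = -21*(-7/3) = 49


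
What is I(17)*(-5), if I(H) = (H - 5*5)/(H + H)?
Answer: 20/17 ≈ 1.1765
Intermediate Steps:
I(H) = (-25 + H)/(2*H) (I(H) = (H - 25)/((2*H)) = (-25 + H)*(1/(2*H)) = (-25 + H)/(2*H))
I(17)*(-5) = ((½)*(-25 + 17)/17)*(-5) = ((½)*(1/17)*(-8))*(-5) = -4/17*(-5) = 20/17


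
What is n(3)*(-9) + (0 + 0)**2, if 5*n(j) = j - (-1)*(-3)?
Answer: 0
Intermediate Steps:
n(j) = -3/5 + j/5 (n(j) = (j - (-1)*(-3))/5 = (j - 1*3)/5 = (j - 3)/5 = (-3 + j)/5 = -3/5 + j/5)
n(3)*(-9) + (0 + 0)**2 = (-3/5 + (1/5)*3)*(-9) + (0 + 0)**2 = (-3/5 + 3/5)*(-9) + 0**2 = 0*(-9) + 0 = 0 + 0 = 0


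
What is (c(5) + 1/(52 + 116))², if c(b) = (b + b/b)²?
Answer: 36590401/28224 ≈ 1296.4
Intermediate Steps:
c(b) = (1 + b)² (c(b) = (b + 1)² = (1 + b)²)
(c(5) + 1/(52 + 116))² = ((1 + 5)² + 1/(52 + 116))² = (6² + 1/168)² = (36 + 1/168)² = (6049/168)² = 36590401/28224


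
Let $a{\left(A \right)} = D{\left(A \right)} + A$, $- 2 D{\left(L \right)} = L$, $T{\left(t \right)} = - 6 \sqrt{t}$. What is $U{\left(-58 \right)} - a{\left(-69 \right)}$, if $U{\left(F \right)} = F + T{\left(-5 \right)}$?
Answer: $- \frac{47}{2} - 6 i \sqrt{5} \approx -23.5 - 13.416 i$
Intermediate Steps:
$D{\left(L \right)} = - \frac{L}{2}$
$U{\left(F \right)} = F - 6 i \sqrt{5}$ ($U{\left(F \right)} = F - 6 \sqrt{-5} = F - 6 i \sqrt{5}$)
$a{\left(A \right)} = \frac{A}{2}$ ($a{\left(A \right)} = - \frac{A}{2} + A = \frac{A}{2}$)
$U{\left(-58 \right)} - a{\left(-69 \right)} = \left(-58 - 6 i \sqrt{5}\right) - \frac{1}{2} \left(-69\right) = \left(-58 - 6 i \sqrt{5}\right) - - \frac{69}{2} = \left(-58 - 6 i \sqrt{5}\right) + \frac{69}{2} = - \frac{47}{2} - 6 i \sqrt{5}$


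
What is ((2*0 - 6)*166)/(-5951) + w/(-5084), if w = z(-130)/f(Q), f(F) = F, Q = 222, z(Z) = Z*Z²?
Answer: 1774810051/839573031 ≈ 2.1139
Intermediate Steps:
z(Z) = Z³
w = -1098500/111 (w = (-130)³/222 = -2197000*1/222 = -1098500/111 ≈ -9896.4)
((2*0 - 6)*166)/(-5951) + w/(-5084) = ((2*0 - 6)*166)/(-5951) - 1098500/111/(-5084) = ((0 - 6)*166)*(-1/5951) - 1098500/111*(-1/5084) = -6*166*(-1/5951) + 274625/141081 = -996*(-1/5951) + 274625/141081 = 996/5951 + 274625/141081 = 1774810051/839573031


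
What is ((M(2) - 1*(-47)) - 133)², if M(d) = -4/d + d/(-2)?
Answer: 7921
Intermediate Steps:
M(d) = -4/d - d/2 (M(d) = -4/d + d*(-½) = -4/d - d/2)
((M(2) - 1*(-47)) - 133)² = (((-4/2 - ½*2) - 1*(-47)) - 133)² = (((-4*½ - 1) + 47) - 133)² = (((-2 - 1) + 47) - 133)² = ((-3 + 47) - 133)² = (44 - 133)² = (-89)² = 7921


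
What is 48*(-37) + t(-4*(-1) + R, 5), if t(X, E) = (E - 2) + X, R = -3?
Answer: -1772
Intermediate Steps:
t(X, E) = -2 + E + X (t(X, E) = (-2 + E) + X = -2 + E + X)
48*(-37) + t(-4*(-1) + R, 5) = 48*(-37) + (-2 + 5 + (-4*(-1) - 3)) = -1776 + (-2 + 5 + (4 - 3)) = -1776 + (-2 + 5 + 1) = -1776 + 4 = -1772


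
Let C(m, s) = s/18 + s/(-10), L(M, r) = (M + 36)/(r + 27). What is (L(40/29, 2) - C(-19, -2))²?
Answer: 2062613056/1432244025 ≈ 1.4401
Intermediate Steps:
L(M, r) = (36 + M)/(27 + r)
C(m, s) = -2*s/45 (C(m, s) = s*(1/18) + s*(-⅒) = s/18 - s/10 = -2*s/45)
(L(40/29, 2) - C(-19, -2))² = ((36 + 40/29)/(27 + 2) - (-2)*(-2)/45)² = ((36 + 40*(1/29))/29 - 1*4/45)² = ((36 + 40/29)/29 - 4/45)² = ((1/29)*(1084/29) - 4/45)² = (1084/841 - 4/45)² = (45416/37845)² = 2062613056/1432244025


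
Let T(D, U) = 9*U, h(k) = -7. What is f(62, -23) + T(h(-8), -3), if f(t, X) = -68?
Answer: -95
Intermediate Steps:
f(62, -23) + T(h(-8), -3) = -68 + 9*(-3) = -68 - 27 = -95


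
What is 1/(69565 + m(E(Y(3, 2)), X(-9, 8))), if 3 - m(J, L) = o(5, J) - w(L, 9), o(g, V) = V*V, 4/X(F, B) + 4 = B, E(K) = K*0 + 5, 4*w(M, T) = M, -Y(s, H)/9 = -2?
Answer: 4/278173 ≈ 1.4380e-5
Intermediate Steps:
Y(s, H) = 18 (Y(s, H) = -9*(-2) = 18)
w(M, T) = M/4
E(K) = 5 (E(K) = 0 + 5 = 5)
X(F, B) = 4/(-4 + B)
o(g, V) = V**2
m(J, L) = 3 - J**2 + L/4 (m(J, L) = 3 - (J**2 - L/4) = 3 + (-J**2 + L/4) = 3 - J**2 + L/4)
1/(69565 + m(E(Y(3, 2)), X(-9, 8))) = 1/(69565 + (3 - 1*5**2 + (4/(-4 + 8))/4)) = 1/(69565 + (3 - 1*25 + (4/4)/4)) = 1/(69565 + (3 - 25 + (4*(1/4))/4)) = 1/(69565 + (3 - 25 + (1/4)*1)) = 1/(69565 + (3 - 25 + 1/4)) = 1/(69565 - 87/4) = 1/(278173/4) = 4/278173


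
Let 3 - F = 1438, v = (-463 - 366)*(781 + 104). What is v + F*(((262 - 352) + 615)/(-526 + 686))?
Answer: -23627955/32 ≈ -7.3837e+5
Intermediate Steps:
v = -733665 (v = -829*885 = -733665)
F = -1435 (F = 3 - 1*1438 = 3 - 1438 = -1435)
v + F*(((262 - 352) + 615)/(-526 + 686)) = -733665 - 1435*((262 - 352) + 615)/(-526 + 686) = -733665 - 1435*(-90 + 615)/160 = -733665 - 753375/160 = -733665 - 1435*105/32 = -733665 - 150675/32 = -23627955/32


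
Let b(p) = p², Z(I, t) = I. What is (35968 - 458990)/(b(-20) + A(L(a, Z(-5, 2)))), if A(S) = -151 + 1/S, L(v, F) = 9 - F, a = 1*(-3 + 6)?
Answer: -5922308/3487 ≈ -1698.4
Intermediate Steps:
a = 3 (a = 1*3 = 3)
(35968 - 458990)/(b(-20) + A(L(a, Z(-5, 2)))) = (35968 - 458990)/((-20)² + (-151 + 1/(9 - 1*(-5)))) = -423022/(400 + (-151 + 1/(9 + 5))) = -423022/(400 + (-151 + 1/14)) = -423022/(400 - 2113/14) = -423022/3487/14 = -423022*14/3487 = -5922308/3487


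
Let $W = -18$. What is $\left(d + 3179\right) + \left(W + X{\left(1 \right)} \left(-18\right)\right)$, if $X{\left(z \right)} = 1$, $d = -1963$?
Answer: $1180$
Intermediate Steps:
$\left(d + 3179\right) + \left(W + X{\left(1 \right)} \left(-18\right)\right) = \left(-1963 + 3179\right) + \left(-18 + 1 \left(-18\right)\right) = 1216 - 36 = 1180$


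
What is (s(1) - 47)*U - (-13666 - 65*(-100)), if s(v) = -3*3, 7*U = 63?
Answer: 6662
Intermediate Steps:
U = 9 (U = (⅐)*63 = 9)
s(v) = -9
(s(1) - 47)*U - (-13666 - 65*(-100)) = (-9 - 47)*9 - (-13666 - 65*(-100)) = -56*9 - (-13666 + 6500) = -504 - 1*(-7166) = -504 + 7166 = 6662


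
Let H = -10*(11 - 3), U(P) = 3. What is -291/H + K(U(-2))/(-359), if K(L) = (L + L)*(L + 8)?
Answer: 99189/28720 ≈ 3.4537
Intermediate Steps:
K(L) = 2*L*(8 + L) (K(L) = (2*L)*(8 + L) = 2*L*(8 + L))
H = -80 (H = -10*8 = -80)
-291/H + K(U(-2))/(-359) = -291/(-80) + (2*3*(8 + 3))/(-359) = -291*(-1/80) + (2*3*11)*(-1/359) = 291/80 + 66*(-1/359) = 291/80 - 66/359 = 99189/28720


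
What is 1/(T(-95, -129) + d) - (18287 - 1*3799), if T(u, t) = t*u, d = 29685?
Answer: -607626719/41940 ≈ -14488.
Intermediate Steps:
1/(T(-95, -129) + d) - (18287 - 1*3799) = 1/(-129*(-95) + 29685) - (18287 - 1*3799) = 1/(12255 + 29685) - (18287 - 3799) = 1/41940 - 1*14488 = 1/41940 - 14488 = -607626719/41940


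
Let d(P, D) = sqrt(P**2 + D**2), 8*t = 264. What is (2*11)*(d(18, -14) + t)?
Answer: 726 + 44*sqrt(130) ≈ 1227.7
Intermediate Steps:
t = 33 (t = (1/8)*264 = 33)
d(P, D) = sqrt(D**2 + P**2)
(2*11)*(d(18, -14) + t) = (2*11)*(sqrt((-14)**2 + 18**2) + 33) = 22*(sqrt(196 + 324) + 33) = 22*(sqrt(520) + 33) = 22*(2*sqrt(130) + 33) = 22*(33 + 2*sqrt(130)) = 726 + 44*sqrt(130)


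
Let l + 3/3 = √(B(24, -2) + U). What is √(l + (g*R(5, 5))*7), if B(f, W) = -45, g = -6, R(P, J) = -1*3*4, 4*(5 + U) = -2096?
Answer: √(503 + I*√574) ≈ 22.434 + 0.53397*I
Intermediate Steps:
U = -529 (U = -5 + (¼)*(-2096) = -5 - 524 = -529)
R(P, J) = -12 (R(P, J) = -3*4 = -12)
l = -1 + I*√574 (l = -1 + √(-45 - 529) = -1 + √(-574) = -1 + I*√574 ≈ -1.0 + 23.958*I)
√(l + (g*R(5, 5))*7) = √((-1 + I*√574) - 6*(-12)*7) = √((-1 + I*√574) + 72*7) = √((-1 + I*√574) + 504) = √(503 + I*√574)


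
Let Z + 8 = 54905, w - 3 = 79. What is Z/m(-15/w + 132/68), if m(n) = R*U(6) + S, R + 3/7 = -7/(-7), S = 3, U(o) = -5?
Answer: 384279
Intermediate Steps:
w = 82 (w = 3 + 79 = 82)
R = 4/7 (R = -3/7 - 7/(-7) = -3/7 - 7*(-⅐) = -3/7 + 1 = 4/7 ≈ 0.57143)
Z = 54897 (Z = -8 + 54905 = 54897)
m(n) = ⅐ (m(n) = (4/7)*(-5) + 3 = -20/7 + 3 = ⅐)
Z/m(-15/w + 132/68) = 54897/(⅐) = 54897*7 = 384279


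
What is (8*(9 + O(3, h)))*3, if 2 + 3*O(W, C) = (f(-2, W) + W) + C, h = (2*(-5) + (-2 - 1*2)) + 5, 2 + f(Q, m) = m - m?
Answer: 136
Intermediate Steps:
f(Q, m) = -2 (f(Q, m) = -2 + (m - m) = -2 + 0 = -2)
h = -9 (h = (-10 + (-2 - 2)) + 5 = (-10 - 4) + 5 = -14 + 5 = -9)
O(W, C) = -4/3 + C/3 + W/3 (O(W, C) = -⅔ + ((-2 + W) + C)/3 = -⅔ + (-2 + C + W)/3 = -⅔ + (-⅔ + C/3 + W/3) = -4/3 + C/3 + W/3)
(8*(9 + O(3, h)))*3 = (8*(9 + (-4/3 + (⅓)*(-9) + (⅓)*3)))*3 = (8*(9 + (-4/3 - 3 + 1)))*3 = (8*(9 - 10/3))*3 = (8*(17/3))*3 = (136/3)*3 = 136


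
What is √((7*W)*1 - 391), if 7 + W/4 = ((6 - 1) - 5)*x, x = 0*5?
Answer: I*√587 ≈ 24.228*I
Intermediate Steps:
x = 0
W = -28 (W = -28 + 4*(((6 - 1) - 5)*0) = -28 + 4*((5 - 5)*0) = -28 + 4*(0*0) = -28 + 4*0 = -28 + 0 = -28)
√((7*W)*1 - 391) = √((7*(-28))*1 - 391) = √(-196*1 - 391) = √(-196 - 391) = √(-587) = I*√587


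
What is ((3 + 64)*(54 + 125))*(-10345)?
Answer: -124067585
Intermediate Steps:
((3 + 64)*(54 + 125))*(-10345) = (67*179)*(-10345) = 11993*(-10345) = -124067585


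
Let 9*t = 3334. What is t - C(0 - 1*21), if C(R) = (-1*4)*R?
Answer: 2578/9 ≈ 286.44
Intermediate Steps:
t = 3334/9 (t = (⅑)*3334 = 3334/9 ≈ 370.44)
C(R) = -4*R
t - C(0 - 1*21) = 3334/9 - (-4)*(0 - 1*21) = 3334/9 - (-4)*(0 - 21) = 3334/9 - (-4)*(-21) = 3334/9 - 1*84 = 3334/9 - 84 = 2578/9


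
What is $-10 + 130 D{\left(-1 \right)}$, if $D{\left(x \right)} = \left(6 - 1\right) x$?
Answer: $-660$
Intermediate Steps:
$D{\left(x \right)} = 5 x$
$-10 + 130 D{\left(-1 \right)} = -10 + 130 \cdot 5 \left(-1\right) = -10 + 130 \left(-5\right) = -10 - 650 = -660$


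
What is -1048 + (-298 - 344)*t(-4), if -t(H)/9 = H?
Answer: -24160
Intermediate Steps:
t(H) = -9*H
-1048 + (-298 - 344)*t(-4) = -1048 + (-298 - 344)*(-9*(-4)) = -1048 - 642*36 = -1048 - 23112 = -24160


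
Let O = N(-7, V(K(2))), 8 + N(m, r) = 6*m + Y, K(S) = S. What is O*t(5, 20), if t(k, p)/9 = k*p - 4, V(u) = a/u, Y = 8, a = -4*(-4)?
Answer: -36288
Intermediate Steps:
a = 16
V(u) = 16/u
N(m, r) = 6*m (N(m, r) = -8 + (6*m + 8) = -8 + (8 + 6*m) = 6*m)
t(k, p) = -36 + 9*k*p (t(k, p) = 9*(k*p - 4) = 9*(-4 + k*p) = -36 + 9*k*p)
O = -42 (O = 6*(-7) = -42)
O*t(5, 20) = -42*(-36 + 9*5*20) = -42*(-36 + 900) = -42*864 = -36288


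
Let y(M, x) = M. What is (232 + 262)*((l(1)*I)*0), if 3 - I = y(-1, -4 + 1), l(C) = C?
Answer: 0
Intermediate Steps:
I = 4 (I = 3 - 1*(-1) = 3 + 1 = 4)
(232 + 262)*((l(1)*I)*0) = (232 + 262)*((1*4)*0) = 494*(4*0) = 494*0 = 0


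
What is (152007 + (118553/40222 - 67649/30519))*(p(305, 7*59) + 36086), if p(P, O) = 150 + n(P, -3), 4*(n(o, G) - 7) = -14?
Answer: 13524207627496994945/2455070436 ≈ 5.5087e+9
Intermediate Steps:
n(o, G) = 7/2 (n(o, G) = 7 + (1/4)*(-14) = 7 - 7/2 = 7/2)
p(P, O) = 307/2 (p(P, O) = 150 + 7/2 = 307/2)
(152007 + (118553/40222 - 67649/30519))*(p(305, 7*59) + 36086) = (152007 + (118553/40222 - 67649/30519))*(307/2 + 36086) = (152007 + (118553*(1/40222) - 67649*1/30519))*(72479/2) = (152007 + (118553/40222 - 67649/30519))*(72479/2) = (152007 + 897140929/1227535218)*(72479/2) = (186594843023455/1227535218)*(72479/2) = 13524207627496994945/2455070436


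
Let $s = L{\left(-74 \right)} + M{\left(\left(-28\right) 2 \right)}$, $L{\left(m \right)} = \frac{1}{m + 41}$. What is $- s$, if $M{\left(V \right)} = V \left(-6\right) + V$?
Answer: $- \frac{9239}{33} \approx -279.97$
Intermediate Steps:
$M{\left(V \right)} = - 5 V$ ($M{\left(V \right)} = - 6 V + V = - 5 V$)
$L{\left(m \right)} = \frac{1}{41 + m}$
$s = \frac{9239}{33}$ ($s = \frac{1}{41 - 74} - 5 \left(\left(-28\right) 2\right) = \frac{1}{-33} - -280 = - \frac{1}{33} + 280 = \frac{9239}{33} \approx 279.97$)
$- s = \left(-1\right) \frac{9239}{33} = - \frac{9239}{33}$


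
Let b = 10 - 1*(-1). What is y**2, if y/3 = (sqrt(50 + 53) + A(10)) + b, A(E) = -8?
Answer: 1008 + 54*sqrt(103) ≈ 1556.0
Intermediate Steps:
b = 11 (b = 10 + 1 = 11)
y = 9 + 3*sqrt(103) (y = 3*((sqrt(50 + 53) - 8) + 11) = 3*((sqrt(103) - 8) + 11) = 3*((-8 + sqrt(103)) + 11) = 3*(3 + sqrt(103)) = 9 + 3*sqrt(103) ≈ 39.447)
y**2 = (9 + 3*sqrt(103))**2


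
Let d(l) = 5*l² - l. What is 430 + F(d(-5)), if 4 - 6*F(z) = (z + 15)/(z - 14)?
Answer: 10331/24 ≈ 430.46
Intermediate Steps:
d(l) = -l + 5*l²
F(z) = ⅔ - (15 + z)/(6*(-14 + z)) (F(z) = ⅔ - (z + 15)/(6*(z - 14)) = ⅔ - (15 + z)/(6*(-14 + z)))
430 + F(d(-5)) = 430 + (-71 + 3*(-5*(-1 + 5*(-5))))/(6*(-14 - 5*(-1 + 5*(-5)))) = 430 + (-71 + 3*(-5*(-1 - 25)))/(6*(-14 - 5*(-1 - 25))) = 430 + (-71 + 3*(-5*(-26)))/(6*(-14 - 5*(-26))) = 430 + (-71 + 3*130)/(6*(-14 + 130)) = 430 + (⅙)*(-71 + 390)/116 = 430 + (⅙)*(1/116)*319 = 430 + 11/24 = 10331/24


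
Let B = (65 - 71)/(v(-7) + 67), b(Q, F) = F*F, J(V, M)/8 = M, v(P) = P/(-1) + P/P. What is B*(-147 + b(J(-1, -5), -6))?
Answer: 222/25 ≈ 8.8800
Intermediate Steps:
v(P) = 1 - P (v(P) = P*(-1) + 1 = -P + 1 = 1 - P)
J(V, M) = 8*M
b(Q, F) = F**2
B = -2/25 (B = (65 - 71)/((1 - 1*(-7)) + 67) = -6/((1 + 7) + 67) = -6/(8 + 67) = -6/75 = -6*1/75 = -2/25 ≈ -0.080000)
B*(-147 + b(J(-1, -5), -6)) = -2*(-147 + (-6)**2)/25 = -2*(-147 + 36)/25 = -2/25*(-111) = 222/25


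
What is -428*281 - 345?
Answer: -120613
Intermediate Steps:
-428*281 - 345 = -120268 - 345 = -120613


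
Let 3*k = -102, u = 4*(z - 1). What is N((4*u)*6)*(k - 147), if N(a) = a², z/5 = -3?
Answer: -427032576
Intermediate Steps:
z = -15 (z = 5*(-3) = -15)
u = -64 (u = 4*(-15 - 1) = 4*(-16) = -64)
k = -34 (k = (⅓)*(-102) = -34)
N((4*u)*6)*(k - 147) = ((4*(-64))*6)²*(-34 - 147) = (-256*6)²*(-181) = (-1536)²*(-181) = 2359296*(-181) = -427032576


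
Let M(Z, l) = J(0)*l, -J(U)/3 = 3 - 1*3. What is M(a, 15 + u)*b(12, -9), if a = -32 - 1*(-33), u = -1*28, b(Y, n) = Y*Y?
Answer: 0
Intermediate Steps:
b(Y, n) = Y²
u = -28
a = 1 (a = -32 + 33 = 1)
J(U) = 0 (J(U) = -3*(3 - 1*3) = -3*(3 - 3) = -3*0 = 0)
M(Z, l) = 0 (M(Z, l) = 0*l = 0)
M(a, 15 + u)*b(12, -9) = 0*12² = 0*144 = 0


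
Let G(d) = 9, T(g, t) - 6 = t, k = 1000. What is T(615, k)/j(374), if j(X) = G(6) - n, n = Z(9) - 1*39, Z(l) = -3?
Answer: 1006/51 ≈ 19.725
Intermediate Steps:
T(g, t) = 6 + t
n = -42 (n = -3 - 1*39 = -3 - 39 = -42)
j(X) = 51 (j(X) = 9 - 1*(-42) = 9 + 42 = 51)
T(615, k)/j(374) = (6 + 1000)/51 = 1006*(1/51) = 1006/51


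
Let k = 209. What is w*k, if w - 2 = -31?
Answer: -6061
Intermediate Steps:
w = -29 (w = 2 - 31 = -29)
w*k = -29*209 = -6061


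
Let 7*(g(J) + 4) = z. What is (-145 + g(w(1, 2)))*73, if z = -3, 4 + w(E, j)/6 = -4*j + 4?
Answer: -76358/7 ≈ -10908.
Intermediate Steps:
w(E, j) = -24*j (w(E, j) = -24 + 6*(-4*j + 4) = -24 + 6*(4 - 4*j) = -24 + (24 - 24*j) = -24*j)
g(J) = -31/7 (g(J) = -4 + (⅐)*(-3) = -4 - 3/7 = -31/7)
(-145 + g(w(1, 2)))*73 = (-145 - 31/7)*73 = -1046/7*73 = -76358/7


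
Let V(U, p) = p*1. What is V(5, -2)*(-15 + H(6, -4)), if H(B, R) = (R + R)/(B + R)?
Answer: 38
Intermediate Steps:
V(U, p) = p
H(B, R) = 2*R/(B + R) (H(B, R) = (2*R)/(B + R) = 2*R/(B + R))
V(5, -2)*(-15 + H(6, -4)) = -2*(-15 + 2*(-4)/(6 - 4)) = -2*(-15 + 2*(-4)/2) = -2*(-15 + 2*(-4)*(½)) = -2*(-15 - 4) = -2*(-19) = 38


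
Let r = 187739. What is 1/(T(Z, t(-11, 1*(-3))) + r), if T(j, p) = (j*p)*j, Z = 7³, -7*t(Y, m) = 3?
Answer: 1/137318 ≈ 7.2824e-6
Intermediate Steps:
t(Y, m) = -3/7 (t(Y, m) = -⅐*3 = -3/7)
Z = 343
T(j, p) = p*j²
1/(T(Z, t(-11, 1*(-3))) + r) = 1/(-3/7*343² + 187739) = 1/(-3/7*117649 + 187739) = 1/(-50421 + 187739) = 1/137318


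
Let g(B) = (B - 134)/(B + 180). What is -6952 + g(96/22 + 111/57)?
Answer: -270730615/38939 ≈ -6952.7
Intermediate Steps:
g(B) = (-134 + B)/(180 + B)
-6952 + g(96/22 + 111/57) = -6952 + (-134 + (96/22 + 111/57))/(180 + (96/22 + 111/57)) = -6952 + (-134 + (96*(1/22) + 111*(1/57)))/(180 + (96*(1/22) + 111*(1/57))) = -6952 + (-134 + (48/11 + 37/19))/(180 + (48/11 + 37/19)) = -6952 + (-134 + 1319/209)/(180 + 1319/209) = -6952 - 26687/209/(38939/209) = -6952 + (209/38939)*(-26687/209) = -6952 - 26687/38939 = -270730615/38939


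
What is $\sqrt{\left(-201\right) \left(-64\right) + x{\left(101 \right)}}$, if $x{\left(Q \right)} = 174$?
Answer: $\sqrt{13038} \approx 114.18$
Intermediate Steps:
$\sqrt{\left(-201\right) \left(-64\right) + x{\left(101 \right)}} = \sqrt{\left(-201\right) \left(-64\right) + 174} = \sqrt{12864 + 174} = \sqrt{13038}$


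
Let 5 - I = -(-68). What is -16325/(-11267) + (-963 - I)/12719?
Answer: 197497375/143304973 ≈ 1.3782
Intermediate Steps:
I = -63 (I = 5 - (-34)*(-2*1) = 5 - (-34)*(-2) = 5 - 1*68 = 5 - 68 = -63)
-16325/(-11267) + (-963 - I)/12719 = -16325/(-11267) + (-963 - 1*(-63))/12719 = -16325*(-1/11267) + (-963 + 63)*(1/12719) = 16325/11267 - 900*1/12719 = 16325/11267 - 900/12719 = 197497375/143304973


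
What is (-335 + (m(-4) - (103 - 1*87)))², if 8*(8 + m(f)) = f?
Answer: 516961/4 ≈ 1.2924e+5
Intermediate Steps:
m(f) = -8 + f/8
(-335 + (m(-4) - (103 - 1*87)))² = (-335 + ((-8 + (⅛)*(-4)) - (103 - 1*87)))² = (-335 + ((-8 - ½) - (103 - 87)))² = (-335 + (-17/2 - 1*16))² = (-335 + (-17/2 - 16))² = (-335 - 49/2)² = (-719/2)² = 516961/4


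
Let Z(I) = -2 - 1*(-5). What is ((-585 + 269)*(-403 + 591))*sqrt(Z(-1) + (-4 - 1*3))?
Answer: -118816*I ≈ -1.1882e+5*I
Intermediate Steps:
Z(I) = 3 (Z(I) = -2 + 5 = 3)
((-585 + 269)*(-403 + 591))*sqrt(Z(-1) + (-4 - 1*3)) = ((-585 + 269)*(-403 + 591))*sqrt(3 + (-4 - 1*3)) = (-316*188)*sqrt(3 + (-4 - 3)) = -59408*sqrt(3 - 7) = -118816*I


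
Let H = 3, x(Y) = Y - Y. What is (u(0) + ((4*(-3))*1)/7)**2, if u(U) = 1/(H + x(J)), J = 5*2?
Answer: 841/441 ≈ 1.9070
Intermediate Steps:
J = 10
x(Y) = 0
u(U) = 1/3 (u(U) = 1/(3 + 0) = 1/3)
(u(0) + ((4*(-3))*1)/7)**2 = (1/3 + ((4*(-3))*1)/7)**2 = (1/3 - 12*1*(1/7))**2 = (1/3 - 12*1/7)**2 = (1/3 - 12/7)**2 = (-29/21)**2 = 841/441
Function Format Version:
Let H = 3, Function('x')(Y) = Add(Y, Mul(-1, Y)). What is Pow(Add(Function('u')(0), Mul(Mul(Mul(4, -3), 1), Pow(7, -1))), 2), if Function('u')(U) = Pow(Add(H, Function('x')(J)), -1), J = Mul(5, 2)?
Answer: Rational(841, 441) ≈ 1.9070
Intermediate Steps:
J = 10
Function('x')(Y) = 0
Function('u')(U) = Rational(1, 3) (Function('u')(U) = Pow(Add(3, 0), -1) = Pow(3, -1) = Rational(1, 3))
Pow(Add(Function('u')(0), Mul(Mul(Mul(4, -3), 1), Pow(7, -1))), 2) = Pow(Add(Rational(1, 3), Mul(Mul(Mul(4, -3), 1), Pow(7, -1))), 2) = Pow(Add(Rational(1, 3), Mul(Mul(-12, 1), Rational(1, 7))), 2) = Pow(Add(Rational(1, 3), Mul(-12, Rational(1, 7))), 2) = Pow(Add(Rational(1, 3), Rational(-12, 7)), 2) = Pow(Rational(-29, 21), 2) = Rational(841, 441)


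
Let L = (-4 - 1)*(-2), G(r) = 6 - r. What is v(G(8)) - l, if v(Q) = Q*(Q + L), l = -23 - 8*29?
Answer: 239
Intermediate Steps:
L = 10 (L = -5*(-2) = 10)
l = -255 (l = -23 - 232 = -255)
v(Q) = Q*(10 + Q) (v(Q) = Q*(Q + 10) = Q*(10 + Q))
v(G(8)) - l = (6 - 1*8)*(10 + (6 - 1*8)) - 1*(-255) = (6 - 8)*(10 + (6 - 8)) + 255 = -2*(10 - 2) + 255 = -2*8 + 255 = -16 + 255 = 239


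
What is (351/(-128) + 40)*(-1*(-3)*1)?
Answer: 14307/128 ≈ 111.77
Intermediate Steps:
(351/(-128) + 40)*(-1*(-3)*1) = (351*(-1/128) + 40)*(3*1) = (-351/128 + 40)*3 = (4769/128)*3 = 14307/128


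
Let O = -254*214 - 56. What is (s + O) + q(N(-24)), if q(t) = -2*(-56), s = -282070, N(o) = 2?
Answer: -336370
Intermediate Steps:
q(t) = 112
O = -54412 (O = -54356 - 56 = -54412)
(s + O) + q(N(-24)) = (-282070 - 54412) + 112 = -336482 + 112 = -336370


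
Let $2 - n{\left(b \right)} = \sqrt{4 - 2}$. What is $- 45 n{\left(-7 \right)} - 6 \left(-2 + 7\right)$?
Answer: $-120 + 45 \sqrt{2} \approx -56.36$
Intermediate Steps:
$n{\left(b \right)} = 2 - \sqrt{2}$ ($n{\left(b \right)} = 2 - \sqrt{4 - 2} = 2 - \sqrt{2}$)
$- 45 n{\left(-7 \right)} - 6 \left(-2 + 7\right) = - 45 \left(2 - \sqrt{2}\right) - 6 \left(-2 + 7\right) = \left(-90 + 45 \sqrt{2}\right) - 30 = -120 + 45 \sqrt{2}$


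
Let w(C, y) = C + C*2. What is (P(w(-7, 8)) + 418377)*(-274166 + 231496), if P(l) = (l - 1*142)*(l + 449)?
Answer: -14875316710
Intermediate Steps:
w(C, y) = 3*C (w(C, y) = C + 2*C = 3*C)
P(l) = (-142 + l)*(449 + l) (P(l) = (l - 142)*(449 + l) = (-142 + l)*(449 + l))
(P(w(-7, 8)) + 418377)*(-274166 + 231496) = ((-63758 + (3*(-7))**2 + 307*(3*(-7))) + 418377)*(-274166 + 231496) = ((-63758 + (-21)**2 + 307*(-21)) + 418377)*(-42670) = ((-63758 + 441 - 6447) + 418377)*(-42670) = (-69764 + 418377)*(-42670) = 348613*(-42670) = -14875316710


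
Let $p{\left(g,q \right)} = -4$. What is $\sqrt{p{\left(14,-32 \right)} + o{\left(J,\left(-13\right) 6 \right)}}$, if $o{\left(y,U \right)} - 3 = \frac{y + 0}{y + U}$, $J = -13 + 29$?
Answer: $\frac{i \sqrt{1209}}{31} \approx 1.1216 i$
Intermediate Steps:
$J = 16$
$o{\left(y,U \right)} = 3 + \frac{y}{U + y}$ ($o{\left(y,U \right)} = 3 + \frac{y + 0}{y + U} = 3 + \frac{y}{U + y}$)
$\sqrt{p{\left(14,-32 \right)} + o{\left(J,\left(-13\right) 6 \right)}} = \sqrt{-4 + \frac{3 \left(\left(-13\right) 6\right) + 4 \cdot 16}{\left(-13\right) 6 + 16}} = \sqrt{-4 + \frac{3 \left(-78\right) + 64}{-78 + 16}} = \sqrt{-4 + \frac{-234 + 64}{-62}} = \sqrt{-4 - - \frac{85}{31}} = \sqrt{-4 + \frac{85}{31}} = \sqrt{- \frac{39}{31}} = \frac{i \sqrt{1209}}{31}$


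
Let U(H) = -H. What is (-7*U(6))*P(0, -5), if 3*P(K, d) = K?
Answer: 0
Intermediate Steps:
P(K, d) = K/3
(-7*U(6))*P(0, -5) = (-(-7)*6)*((⅓)*0) = -7*(-6)*0 = 42*0 = 0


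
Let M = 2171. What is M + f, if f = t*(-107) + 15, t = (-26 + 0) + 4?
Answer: 4540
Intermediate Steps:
t = -22 (t = -26 + 4 = -22)
f = 2369 (f = -22*(-107) + 15 = 2354 + 15 = 2369)
M + f = 2171 + 2369 = 4540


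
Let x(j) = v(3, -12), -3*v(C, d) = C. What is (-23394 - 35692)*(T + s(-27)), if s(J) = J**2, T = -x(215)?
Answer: -43132780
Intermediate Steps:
v(C, d) = -C/3
x(j) = -1 (x(j) = -1/3*3 = -1)
T = 1 (T = -1*(-1) = 1)
(-23394 - 35692)*(T + s(-27)) = (-23394 - 35692)*(1 + (-27)**2) = -59086*(1 + 729) = -59086*730 = -43132780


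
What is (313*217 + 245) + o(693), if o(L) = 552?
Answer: 68718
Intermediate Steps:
(313*217 + 245) + o(693) = (313*217 + 245) + 552 = (67921 + 245) + 552 = 68166 + 552 = 68718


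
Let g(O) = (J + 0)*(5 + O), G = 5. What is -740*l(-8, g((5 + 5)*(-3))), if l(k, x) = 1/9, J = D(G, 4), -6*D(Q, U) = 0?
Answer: -740/9 ≈ -82.222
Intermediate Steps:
D(Q, U) = 0 (D(Q, U) = -⅙*0 = 0)
J = 0
g(O) = 0 (g(O) = (0 + 0)*(5 + O) = 0*(5 + O) = 0)
l(k, x) = ⅑
-740*l(-8, g((5 + 5)*(-3))) = -740*⅑ = -740/9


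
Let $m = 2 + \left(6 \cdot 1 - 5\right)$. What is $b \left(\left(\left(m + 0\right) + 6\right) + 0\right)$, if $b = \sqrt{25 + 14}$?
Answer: $9 \sqrt{39} \approx 56.205$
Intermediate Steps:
$b = \sqrt{39} \approx 6.245$
$m = 3$ ($m = 2 + \left(6 - 5\right) = 2 + 1 = 3$)
$b \left(\left(\left(m + 0\right) + 6\right) + 0\right) = \sqrt{39} \left(\left(\left(3 + 0\right) + 6\right) + 0\right) = \sqrt{39} \left(\left(3 + 6\right) + 0\right) = \sqrt{39} \left(9 + 0\right) = \sqrt{39} \cdot 9 = 9 \sqrt{39}$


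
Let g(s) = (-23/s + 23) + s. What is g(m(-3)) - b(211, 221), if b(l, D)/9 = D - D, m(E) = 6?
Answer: 151/6 ≈ 25.167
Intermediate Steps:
g(s) = 23 + s - 23/s (g(s) = (23 - 23/s) + s = 23 + s - 23/s)
b(l, D) = 0 (b(l, D) = 9*(D - D) = 9*0 = 0)
g(m(-3)) - b(211, 221) = (23 + 6 - 23/6) - 1*0 = (23 + 6 - 23*⅙) + 0 = (23 + 6 - 23/6) + 0 = 151/6 + 0 = 151/6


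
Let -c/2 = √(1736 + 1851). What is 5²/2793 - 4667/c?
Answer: 25/2793 + 4667*√3587/7174 ≈ 38.971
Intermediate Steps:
c = -2*√3587 (c = -2*√(1736 + 1851) = -2*√3587 ≈ -119.78)
5²/2793 - 4667/c = 5²/2793 - 4667*(-√3587/7174) = 25*(1/2793) - (-4667)*√3587/7174 = 25/2793 + 4667*√3587/7174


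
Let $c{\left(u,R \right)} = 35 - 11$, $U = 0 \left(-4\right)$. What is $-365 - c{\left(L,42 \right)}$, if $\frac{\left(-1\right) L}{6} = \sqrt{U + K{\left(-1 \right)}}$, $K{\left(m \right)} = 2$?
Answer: $-389$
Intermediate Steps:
$U = 0$
$L = - 6 \sqrt{2}$ ($L = - 6 \sqrt{0 + 2} = - 6 \sqrt{2} \approx -8.4853$)
$c{\left(u,R \right)} = 24$ ($c{\left(u,R \right)} = 35 - 11 = 24$)
$-365 - c{\left(L,42 \right)} = -365 - 24 = -389$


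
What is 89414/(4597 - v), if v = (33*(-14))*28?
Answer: 89414/17533 ≈ 5.0998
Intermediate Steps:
v = -12936 (v = -462*28 = -12936)
89414/(4597 - v) = 89414/(4597 - 1*(-12936)) = 89414/(4597 + 12936) = 89414/17533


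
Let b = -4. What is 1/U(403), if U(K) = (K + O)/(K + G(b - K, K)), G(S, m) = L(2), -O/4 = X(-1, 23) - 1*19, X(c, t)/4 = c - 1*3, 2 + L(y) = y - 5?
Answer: 398/543 ≈ 0.73297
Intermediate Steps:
L(y) = -7 + y (L(y) = -2 + (y - 5) = -2 + (-5 + y) = -7 + y)
X(c, t) = -12 + 4*c (X(c, t) = 4*(c - 1*3) = 4*(c - 3) = 4*(-3 + c) = -12 + 4*c)
O = 140 (O = -4*((-12 + 4*(-1)) - 1*19) = -4*((-12 - 4) - 19) = -4*(-16 - 19) = -4*(-35) = 140)
G(S, m) = -5 (G(S, m) = -7 + 2 = -5)
U(K) = (140 + K)/(-5 + K) (U(K) = (K + 140)/(K - 5) = (140 + K)/(-5 + K))
1/U(403) = 1/((140 + 403)/(-5 + 403)) = 1/(543/398) = 398/543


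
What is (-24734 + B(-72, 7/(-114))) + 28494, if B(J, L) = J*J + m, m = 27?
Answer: 8971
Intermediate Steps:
B(J, L) = 27 + J² (B(J, L) = J*J + 27 = J² + 27 = 27 + J²)
(-24734 + B(-72, 7/(-114))) + 28494 = (-24734 + (27 + (-72)²)) + 28494 = (-24734 + (27 + 5184)) + 28494 = (-24734 + 5211) + 28494 = -19523 + 28494 = 8971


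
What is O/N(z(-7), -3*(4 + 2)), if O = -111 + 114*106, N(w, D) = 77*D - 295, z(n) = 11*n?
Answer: -11973/1681 ≈ -7.1225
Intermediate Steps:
N(w, D) = -295 + 77*D
O = 11973 (O = -111 + 12084 = 11973)
O/N(z(-7), -3*(4 + 2)) = 11973/(-295 + 77*(-3*(4 + 2))) = 11973/(-295 + 77*(-3*6)) = 11973/(-295 + 77*(-18)) = 11973/(-295 - 1386) = 11973/(-1681) = 11973*(-1/1681) = -11973/1681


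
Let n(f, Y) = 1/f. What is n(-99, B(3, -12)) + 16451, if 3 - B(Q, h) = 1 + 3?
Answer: 1628648/99 ≈ 16451.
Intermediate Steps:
B(Q, h) = -1 (B(Q, h) = 3 - (1 + 3) = 3 - 1*4 = 3 - 4 = -1)
n(-99, B(3, -12)) + 16451 = 1/(-99) + 16451 = -1/99 + 16451 = 1628648/99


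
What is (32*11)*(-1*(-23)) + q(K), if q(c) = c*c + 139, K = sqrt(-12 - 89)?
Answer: 8134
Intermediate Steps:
K = I*sqrt(101) (K = sqrt(-101) = I*sqrt(101) ≈ 10.05*I)
q(c) = 139 + c**2 (q(c) = c**2 + 139 = 139 + c**2)
(32*11)*(-1*(-23)) + q(K) = (32*11)*(-1*(-23)) + (139 + (I*sqrt(101))**2) = 352*23 + (139 - 101) = 8096 + 38 = 8134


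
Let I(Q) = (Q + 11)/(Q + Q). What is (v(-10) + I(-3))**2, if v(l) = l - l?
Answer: 16/9 ≈ 1.7778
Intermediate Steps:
v(l) = 0
I(Q) = (11 + Q)/(2*Q) (I(Q) = (11 + Q)/((2*Q)) = (11 + Q)*(1/(2*Q)) = (11 + Q)/(2*Q))
(v(-10) + I(-3))**2 = (0 + (1/2)*(11 - 3)/(-3))**2 = (0 + (1/2)*(-1/3)*8)**2 = (0 - 4/3)**2 = (-4/3)**2 = 16/9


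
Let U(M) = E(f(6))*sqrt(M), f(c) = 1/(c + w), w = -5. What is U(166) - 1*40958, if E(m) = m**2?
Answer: -40958 + sqrt(166) ≈ -40945.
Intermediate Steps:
f(c) = 1/(-5 + c) (f(c) = 1/(c - 5) = 1/(-5 + c))
U(M) = sqrt(M) (U(M) = (1/(-5 + 6))**2*sqrt(M) = (1/1)**2*sqrt(M) = 1**2*sqrt(M) = 1*sqrt(M) = sqrt(M))
U(166) - 1*40958 = sqrt(166) - 1*40958 = sqrt(166) - 40958 = -40958 + sqrt(166)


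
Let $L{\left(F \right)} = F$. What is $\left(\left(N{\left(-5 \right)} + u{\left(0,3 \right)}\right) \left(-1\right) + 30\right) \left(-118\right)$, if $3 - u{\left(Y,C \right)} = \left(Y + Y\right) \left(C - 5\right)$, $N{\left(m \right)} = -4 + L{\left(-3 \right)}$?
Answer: $-4012$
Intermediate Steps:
$N{\left(m \right)} = -7$ ($N{\left(m \right)} = -4 - 3 = -7$)
$u{\left(Y,C \right)} = 3 - 2 Y \left(-5 + C\right)$ ($u{\left(Y,C \right)} = 3 - \left(Y + Y\right) \left(C - 5\right) = 3 - 2 Y \left(-5 + C\right)$)
$\left(\left(N{\left(-5 \right)} + u{\left(0,3 \right)}\right) \left(-1\right) + 30\right) \left(-118\right) = \left(\left(-7 + \left(3 + 10 \cdot 0 - 6 \cdot 0\right)\right) \left(-1\right) + 30\right) \left(-118\right) = \left(\left(-7 + \left(3 + 0 + 0\right)\right) \left(-1\right) + 30\right) \left(-118\right) = \left(\left(-7 + 3\right) \left(-1\right) + 30\right) \left(-118\right) = \left(\left(-4\right) \left(-1\right) + 30\right) \left(-118\right) = \left(4 + 30\right) \left(-118\right) = 34 \left(-118\right) = -4012$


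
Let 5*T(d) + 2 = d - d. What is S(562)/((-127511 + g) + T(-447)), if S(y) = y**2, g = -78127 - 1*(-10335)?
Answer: -1579220/976517 ≈ -1.6172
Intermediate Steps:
T(d) = -2/5 (T(d) = -2/5 + (d - d)/5 = -2/5 + (1/5)*0 = -2/5 + 0 = -2/5)
g = -67792 (g = -78127 + 10335 = -67792)
S(562)/((-127511 + g) + T(-447)) = 562**2/((-127511 - 67792) - 2/5) = 315844/(-195303 - 2/5) = 315844/(-976517/5) = 315844*(-5/976517) = -1579220/976517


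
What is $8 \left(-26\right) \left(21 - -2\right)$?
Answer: $-4784$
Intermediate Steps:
$8 \left(-26\right) \left(21 - -2\right) = - 208 \left(21 + 2\right) = \left(-208\right) 23 = -4784$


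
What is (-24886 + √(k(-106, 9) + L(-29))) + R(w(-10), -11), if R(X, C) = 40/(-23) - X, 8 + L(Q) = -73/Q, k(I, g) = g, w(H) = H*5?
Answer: -571268/23 + √2958/29 ≈ -24836.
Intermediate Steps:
w(H) = 5*H
L(Q) = -8 - 73/Q
R(X, C) = -40/23 - X (R(X, C) = 40*(-1/23) - X = -40/23 - X)
(-24886 + √(k(-106, 9) + L(-29))) + R(w(-10), -11) = (-24886 + √(9 + (-8 - 73/(-29)))) + (-40/23 - 5*(-10)) = (-24886 + √(9 + (-8 - 73*(-1/29)))) + (-40/23 - 1*(-50)) = (-24886 + √(9 + (-8 + 73/29))) + (-40/23 + 50) = (-24886 + √(9 - 159/29)) + 1110/23 = (-24886 + √(102/29)) + 1110/23 = (-24886 + √2958/29) + 1110/23 = -571268/23 + √2958/29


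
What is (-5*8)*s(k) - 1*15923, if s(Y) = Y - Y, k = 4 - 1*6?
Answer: -15923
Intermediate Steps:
k = -2 (k = 4 - 6 = -2)
s(Y) = 0
(-5*8)*s(k) - 1*15923 = -5*8*0 - 1*15923 = -40*0 - 15923 = 0 - 15923 = -15923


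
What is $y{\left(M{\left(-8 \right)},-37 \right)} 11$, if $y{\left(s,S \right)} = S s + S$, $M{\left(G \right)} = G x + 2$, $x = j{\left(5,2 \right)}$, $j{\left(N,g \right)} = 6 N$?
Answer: $96459$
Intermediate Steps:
$x = 30$ ($x = 6 \cdot 5 = 30$)
$M{\left(G \right)} = 2 + 30 G$ ($M{\left(G \right)} = G 30 + 2 = 30 G + 2 = 2 + 30 G$)
$y{\left(s,S \right)} = S + S s$
$y{\left(M{\left(-8 \right)},-37 \right)} 11 = - 37 \left(1 + \left(2 + 30 \left(-8\right)\right)\right) 11 = - 37 \left(1 + \left(2 - 240\right)\right) 11 = - 37 \left(1 - 238\right) 11 = \left(-37\right) \left(-237\right) 11 = 8769 \cdot 11 = 96459$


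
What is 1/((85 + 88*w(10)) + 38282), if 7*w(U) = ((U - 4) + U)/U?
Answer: 35/1343549 ≈ 2.6050e-5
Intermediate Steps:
w(U) = (-4 + 2*U)/(7*U) (w(U) = (((U - 4) + U)/U)/7 = (((-4 + U) + U)/U)/7 = ((-4 + 2*U)/U)/7 = (-4 + 2*U)/(7*U))
1/((85 + 88*w(10)) + 38282) = 1/((85 + 88*((2/7)*(-2 + 10)/10)) + 38282) = 1/((85 + 88*((2/7)*(⅒)*8)) + 38282) = 1/((85 + 88*(8/35)) + 38282) = 1/((85 + 704/35) + 38282) = 1/(3679/35 + 38282) = 1/(1343549/35) = 35/1343549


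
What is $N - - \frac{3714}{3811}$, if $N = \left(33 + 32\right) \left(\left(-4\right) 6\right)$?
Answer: $- \frac{5941446}{3811} \approx -1559.0$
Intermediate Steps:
$N = -1560$ ($N = 65 \left(-24\right) = -1560$)
$N - - \frac{3714}{3811} = -1560 - - \frac{3714}{3811} = -1560 + \frac{3714}{3811} = - \frac{5941446}{3811}$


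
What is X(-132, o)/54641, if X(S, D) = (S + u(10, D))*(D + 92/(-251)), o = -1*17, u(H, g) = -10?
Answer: 618978/13714891 ≈ 0.045132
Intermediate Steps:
o = -17
X(S, D) = (-10 + S)*(-92/251 + D) (X(S, D) = (S - 10)*(D + 92/(-251)) = (-10 + S)*(D + 92*(-1/251)) = (-10 + S)*(D - 92/251) = (-10 + S)*(-92/251 + D))
X(-132, o)/54641 = (920/251 - 10*(-17) - 92/251*(-132) - 17*(-132))/54641 = (920/251 + 170 + 12144/251 + 2244)*(1/54641) = (618978/251)*(1/54641) = 618978/13714891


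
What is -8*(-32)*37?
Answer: 9472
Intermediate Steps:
-8*(-32)*37 = 256*37 = 9472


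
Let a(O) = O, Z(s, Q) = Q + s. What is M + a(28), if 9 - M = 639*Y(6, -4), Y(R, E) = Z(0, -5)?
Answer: 3232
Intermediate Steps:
Y(R, E) = -5 (Y(R, E) = -5 + 0 = -5)
M = 3204 (M = 9 - 639*(-5) = 9 - 1*(-3195) = 9 + 3195 = 3204)
M + a(28) = 3204 + 28 = 3232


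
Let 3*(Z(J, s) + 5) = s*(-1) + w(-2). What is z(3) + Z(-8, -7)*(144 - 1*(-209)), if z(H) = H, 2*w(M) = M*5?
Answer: -4580/3 ≈ -1526.7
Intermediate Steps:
w(M) = 5*M/2 (w(M) = (M*5)/2 = (5*M)/2 = 5*M/2)
Z(J, s) = -20/3 - s/3 (Z(J, s) = -5 + (s*(-1) + (5/2)*(-2))/3 = -5 + (-s - 5)/3 = -5 + (-5 - s)/3 = -5 + (-5/3 - s/3) = -20/3 - s/3)
z(3) + Z(-8, -7)*(144 - 1*(-209)) = 3 + (-20/3 - 1/3*(-7))*(144 - 1*(-209)) = 3 + (-20/3 + 7/3)*(144 + 209) = 3 - 13/3*353 = 3 - 4589/3 = -4580/3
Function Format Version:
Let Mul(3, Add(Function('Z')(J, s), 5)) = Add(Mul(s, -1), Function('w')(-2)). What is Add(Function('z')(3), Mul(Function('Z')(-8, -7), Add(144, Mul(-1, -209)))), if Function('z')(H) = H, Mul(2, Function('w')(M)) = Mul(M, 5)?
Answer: Rational(-4580, 3) ≈ -1526.7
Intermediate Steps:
Function('w')(M) = Mul(Rational(5, 2), M) (Function('w')(M) = Mul(Rational(1, 2), Mul(M, 5)) = Mul(Rational(1, 2), Mul(5, M)) = Mul(Rational(5, 2), M))
Function('Z')(J, s) = Add(Rational(-20, 3), Mul(Rational(-1, 3), s)) (Function('Z')(J, s) = Add(-5, Mul(Rational(1, 3), Add(Mul(s, -1), Mul(Rational(5, 2), -2)))) = Add(-5, Mul(Rational(1, 3), Add(Mul(-1, s), -5))) = Add(-5, Mul(Rational(1, 3), Add(-5, Mul(-1, s)))) = Add(-5, Add(Rational(-5, 3), Mul(Rational(-1, 3), s))) = Add(Rational(-20, 3), Mul(Rational(-1, 3), s)))
Add(Function('z')(3), Mul(Function('Z')(-8, -7), Add(144, Mul(-1, -209)))) = Add(3, Mul(Add(Rational(-20, 3), Mul(Rational(-1, 3), -7)), Add(144, Mul(-1, -209)))) = Add(3, Mul(Add(Rational(-20, 3), Rational(7, 3)), Add(144, 209))) = Add(3, Mul(Rational(-13, 3), 353)) = Add(3, Rational(-4589, 3)) = Rational(-4580, 3)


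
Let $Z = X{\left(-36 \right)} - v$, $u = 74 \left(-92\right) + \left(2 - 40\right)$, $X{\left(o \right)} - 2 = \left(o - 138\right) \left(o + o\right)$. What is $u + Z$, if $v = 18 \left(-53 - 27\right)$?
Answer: $7124$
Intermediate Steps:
$v = -1440$ ($v = 18 \left(-80\right) = -1440$)
$X{\left(o \right)} = 2 + 2 o \left(-138 + o\right)$ ($X{\left(o \right)} = 2 + \left(o - 138\right) \left(o + o\right) = 2 + \left(-138 + o\right) 2 o = 2 + 2 o \left(-138 + o\right)$)
$u = -6846$ ($u = -6808 - 38 = -6846$)
$Z = 13970$ ($Z = \left(2 - -9936 + 2 \left(-36\right)^{2}\right) - -1440 = \left(2 + 9936 + 2 \cdot 1296\right) + 1440 = \left(2 + 9936 + 2592\right) + 1440 = 12530 + 1440 = 13970$)
$u + Z = -6846 + 13970 = 7124$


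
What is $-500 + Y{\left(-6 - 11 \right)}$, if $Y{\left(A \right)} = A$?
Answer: $-517$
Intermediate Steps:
$-500 + Y{\left(-6 - 11 \right)} = -500 - 17 = -517$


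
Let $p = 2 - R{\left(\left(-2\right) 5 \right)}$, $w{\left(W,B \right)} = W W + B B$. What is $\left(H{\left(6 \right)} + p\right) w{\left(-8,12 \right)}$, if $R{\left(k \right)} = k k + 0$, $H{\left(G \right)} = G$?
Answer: $-19136$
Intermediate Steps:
$w{\left(W,B \right)} = B^{2} + W^{2}$ ($w{\left(W,B \right)} = W^{2} + B^{2} = B^{2} + W^{2}$)
$R{\left(k \right)} = k^{2}$ ($R{\left(k \right)} = k^{2} + 0 = k^{2}$)
$p = -98$ ($p = 2 - \left(\left(-2\right) 5\right)^{2} = 2 - \left(-10\right)^{2} = 2 - 100 = -98$)
$\left(H{\left(6 \right)} + p\right) w{\left(-8,12 \right)} = \left(6 - 98\right) \left(12^{2} + \left(-8\right)^{2}\right) = - 92 \left(144 + 64\right) = \left(-92\right) 208 = -19136$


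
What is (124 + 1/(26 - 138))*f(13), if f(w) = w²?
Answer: 2346903/112 ≈ 20955.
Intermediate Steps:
(124 + 1/(26 - 138))*f(13) = (124 + 1/(26 - 138))*13² = (124 + 1/(-112))*169 = (124 - 1/112)*169 = (13887/112)*169 = 2346903/112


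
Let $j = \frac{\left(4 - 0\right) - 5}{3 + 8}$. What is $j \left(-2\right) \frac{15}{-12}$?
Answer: $- \frac{5}{22} \approx -0.22727$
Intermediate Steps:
$j = - \frac{1}{11}$ ($j = \frac{\left(4 + 0\right) - 5}{11} = \left(4 - 5\right) \frac{1}{11} = \left(-1\right) \frac{1}{11} = - \frac{1}{11} \approx -0.090909$)
$j \left(-2\right) \frac{15}{-12} = \left(- \frac{1}{11}\right) \left(-2\right) \frac{15}{-12} = \frac{2 \cdot 15 \left(- \frac{1}{12}\right)}{11} = \frac{2}{11} \left(- \frac{5}{4}\right) = - \frac{5}{22}$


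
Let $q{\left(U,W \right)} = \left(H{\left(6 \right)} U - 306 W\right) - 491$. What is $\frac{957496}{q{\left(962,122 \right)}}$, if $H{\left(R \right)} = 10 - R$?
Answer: $- \frac{957496}{33975} \approx -28.182$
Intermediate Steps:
$q{\left(U,W \right)} = -491 - 306 W + 4 U$ ($q{\left(U,W \right)} = \left(\left(10 - 6\right) U - 306 W\right) - 491 = \left(4 U - 306 W\right) - 491 = \left(- 306 W + 4 U\right) - 491 = -491 - 306 W + 4 U$)
$\frac{957496}{q{\left(962,122 \right)}} = \frac{957496}{-491 - 37332 + 4 \cdot 962} = \frac{957496}{-491 - 37332 + 3848} = \frac{957496}{-33975} = 957496 \left(- \frac{1}{33975}\right) = - \frac{957496}{33975}$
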